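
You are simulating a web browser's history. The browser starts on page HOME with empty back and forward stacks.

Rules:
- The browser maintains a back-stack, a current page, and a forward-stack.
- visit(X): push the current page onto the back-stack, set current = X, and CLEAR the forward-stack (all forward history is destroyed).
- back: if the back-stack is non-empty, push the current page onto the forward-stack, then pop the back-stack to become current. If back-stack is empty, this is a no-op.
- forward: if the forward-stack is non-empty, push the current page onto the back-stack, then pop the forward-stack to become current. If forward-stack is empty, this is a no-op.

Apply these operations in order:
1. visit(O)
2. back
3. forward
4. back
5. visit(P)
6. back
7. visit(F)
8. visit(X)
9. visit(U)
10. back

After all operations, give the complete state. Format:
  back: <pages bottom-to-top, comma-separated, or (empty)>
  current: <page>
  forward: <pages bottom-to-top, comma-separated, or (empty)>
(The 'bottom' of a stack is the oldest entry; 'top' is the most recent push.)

Answer: back: HOME,F
current: X
forward: U

Derivation:
After 1 (visit(O)): cur=O back=1 fwd=0
After 2 (back): cur=HOME back=0 fwd=1
After 3 (forward): cur=O back=1 fwd=0
After 4 (back): cur=HOME back=0 fwd=1
After 5 (visit(P)): cur=P back=1 fwd=0
After 6 (back): cur=HOME back=0 fwd=1
After 7 (visit(F)): cur=F back=1 fwd=0
After 8 (visit(X)): cur=X back=2 fwd=0
After 9 (visit(U)): cur=U back=3 fwd=0
After 10 (back): cur=X back=2 fwd=1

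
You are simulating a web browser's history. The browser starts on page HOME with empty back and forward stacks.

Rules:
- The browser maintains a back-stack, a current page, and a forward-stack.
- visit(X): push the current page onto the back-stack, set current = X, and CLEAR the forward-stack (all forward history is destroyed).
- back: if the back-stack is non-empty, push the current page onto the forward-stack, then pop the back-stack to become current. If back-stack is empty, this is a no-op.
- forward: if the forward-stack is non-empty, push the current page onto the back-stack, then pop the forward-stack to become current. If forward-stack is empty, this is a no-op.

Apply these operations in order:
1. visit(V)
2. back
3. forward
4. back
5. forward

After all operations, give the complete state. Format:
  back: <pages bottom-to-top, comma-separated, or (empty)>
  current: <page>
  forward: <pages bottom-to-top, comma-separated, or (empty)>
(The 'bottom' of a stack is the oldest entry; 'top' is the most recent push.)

Answer: back: HOME
current: V
forward: (empty)

Derivation:
After 1 (visit(V)): cur=V back=1 fwd=0
After 2 (back): cur=HOME back=0 fwd=1
After 3 (forward): cur=V back=1 fwd=0
After 4 (back): cur=HOME back=0 fwd=1
After 5 (forward): cur=V back=1 fwd=0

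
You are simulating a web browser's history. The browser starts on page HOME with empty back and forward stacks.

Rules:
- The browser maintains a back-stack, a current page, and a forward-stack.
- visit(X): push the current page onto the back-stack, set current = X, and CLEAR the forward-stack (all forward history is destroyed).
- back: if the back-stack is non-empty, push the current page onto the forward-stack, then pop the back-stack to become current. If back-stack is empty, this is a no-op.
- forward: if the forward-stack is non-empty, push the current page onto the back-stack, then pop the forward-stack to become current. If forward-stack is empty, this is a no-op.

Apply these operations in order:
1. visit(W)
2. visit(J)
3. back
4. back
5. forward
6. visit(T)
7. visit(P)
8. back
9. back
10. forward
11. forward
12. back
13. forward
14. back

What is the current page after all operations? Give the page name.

Answer: T

Derivation:
After 1 (visit(W)): cur=W back=1 fwd=0
After 2 (visit(J)): cur=J back=2 fwd=0
After 3 (back): cur=W back=1 fwd=1
After 4 (back): cur=HOME back=0 fwd=2
After 5 (forward): cur=W back=1 fwd=1
After 6 (visit(T)): cur=T back=2 fwd=0
After 7 (visit(P)): cur=P back=3 fwd=0
After 8 (back): cur=T back=2 fwd=1
After 9 (back): cur=W back=1 fwd=2
After 10 (forward): cur=T back=2 fwd=1
After 11 (forward): cur=P back=3 fwd=0
After 12 (back): cur=T back=2 fwd=1
After 13 (forward): cur=P back=3 fwd=0
After 14 (back): cur=T back=2 fwd=1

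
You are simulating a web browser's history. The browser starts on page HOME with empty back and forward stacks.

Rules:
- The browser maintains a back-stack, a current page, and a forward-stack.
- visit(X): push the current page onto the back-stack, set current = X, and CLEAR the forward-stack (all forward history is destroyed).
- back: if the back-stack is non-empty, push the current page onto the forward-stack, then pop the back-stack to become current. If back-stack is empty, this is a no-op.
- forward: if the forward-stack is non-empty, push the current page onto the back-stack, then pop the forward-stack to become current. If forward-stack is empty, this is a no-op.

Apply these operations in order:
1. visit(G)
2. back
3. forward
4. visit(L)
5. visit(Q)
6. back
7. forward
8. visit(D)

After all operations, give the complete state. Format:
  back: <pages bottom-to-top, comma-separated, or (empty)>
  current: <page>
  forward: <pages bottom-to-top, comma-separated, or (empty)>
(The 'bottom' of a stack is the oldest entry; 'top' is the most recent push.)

Answer: back: HOME,G,L,Q
current: D
forward: (empty)

Derivation:
After 1 (visit(G)): cur=G back=1 fwd=0
After 2 (back): cur=HOME back=0 fwd=1
After 3 (forward): cur=G back=1 fwd=0
After 4 (visit(L)): cur=L back=2 fwd=0
After 5 (visit(Q)): cur=Q back=3 fwd=0
After 6 (back): cur=L back=2 fwd=1
After 7 (forward): cur=Q back=3 fwd=0
After 8 (visit(D)): cur=D back=4 fwd=0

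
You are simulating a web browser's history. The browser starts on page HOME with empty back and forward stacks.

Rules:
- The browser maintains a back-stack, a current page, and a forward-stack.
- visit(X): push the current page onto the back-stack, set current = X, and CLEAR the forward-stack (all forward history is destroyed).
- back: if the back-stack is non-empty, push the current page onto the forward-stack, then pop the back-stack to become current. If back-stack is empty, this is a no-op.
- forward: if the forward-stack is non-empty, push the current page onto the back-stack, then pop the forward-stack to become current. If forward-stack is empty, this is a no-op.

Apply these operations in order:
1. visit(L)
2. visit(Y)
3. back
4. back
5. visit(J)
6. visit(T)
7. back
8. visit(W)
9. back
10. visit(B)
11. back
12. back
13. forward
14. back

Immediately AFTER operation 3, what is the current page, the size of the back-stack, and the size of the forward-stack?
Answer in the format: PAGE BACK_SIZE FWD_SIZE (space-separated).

After 1 (visit(L)): cur=L back=1 fwd=0
After 2 (visit(Y)): cur=Y back=2 fwd=0
After 3 (back): cur=L back=1 fwd=1

L 1 1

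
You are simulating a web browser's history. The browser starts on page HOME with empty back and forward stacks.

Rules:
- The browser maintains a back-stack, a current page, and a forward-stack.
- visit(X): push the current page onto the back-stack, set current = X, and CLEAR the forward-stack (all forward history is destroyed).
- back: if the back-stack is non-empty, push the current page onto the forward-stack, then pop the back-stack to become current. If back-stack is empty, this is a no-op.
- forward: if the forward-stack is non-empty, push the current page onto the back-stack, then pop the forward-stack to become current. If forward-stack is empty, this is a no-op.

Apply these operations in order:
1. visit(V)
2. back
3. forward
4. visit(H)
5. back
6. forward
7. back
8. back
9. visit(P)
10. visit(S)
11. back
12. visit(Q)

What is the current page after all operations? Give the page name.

After 1 (visit(V)): cur=V back=1 fwd=0
After 2 (back): cur=HOME back=0 fwd=1
After 3 (forward): cur=V back=1 fwd=0
After 4 (visit(H)): cur=H back=2 fwd=0
After 5 (back): cur=V back=1 fwd=1
After 6 (forward): cur=H back=2 fwd=0
After 7 (back): cur=V back=1 fwd=1
After 8 (back): cur=HOME back=0 fwd=2
After 9 (visit(P)): cur=P back=1 fwd=0
After 10 (visit(S)): cur=S back=2 fwd=0
After 11 (back): cur=P back=1 fwd=1
After 12 (visit(Q)): cur=Q back=2 fwd=0

Answer: Q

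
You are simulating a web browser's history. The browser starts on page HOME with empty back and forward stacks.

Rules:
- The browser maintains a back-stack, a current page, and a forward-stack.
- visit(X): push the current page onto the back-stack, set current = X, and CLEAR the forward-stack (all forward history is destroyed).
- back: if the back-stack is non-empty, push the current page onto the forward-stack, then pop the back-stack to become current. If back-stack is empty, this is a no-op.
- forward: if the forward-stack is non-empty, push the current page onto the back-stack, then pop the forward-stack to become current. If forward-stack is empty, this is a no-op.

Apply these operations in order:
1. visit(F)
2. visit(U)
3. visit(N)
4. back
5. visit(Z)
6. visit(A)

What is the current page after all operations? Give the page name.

After 1 (visit(F)): cur=F back=1 fwd=0
After 2 (visit(U)): cur=U back=2 fwd=0
After 3 (visit(N)): cur=N back=3 fwd=0
After 4 (back): cur=U back=2 fwd=1
After 5 (visit(Z)): cur=Z back=3 fwd=0
After 6 (visit(A)): cur=A back=4 fwd=0

Answer: A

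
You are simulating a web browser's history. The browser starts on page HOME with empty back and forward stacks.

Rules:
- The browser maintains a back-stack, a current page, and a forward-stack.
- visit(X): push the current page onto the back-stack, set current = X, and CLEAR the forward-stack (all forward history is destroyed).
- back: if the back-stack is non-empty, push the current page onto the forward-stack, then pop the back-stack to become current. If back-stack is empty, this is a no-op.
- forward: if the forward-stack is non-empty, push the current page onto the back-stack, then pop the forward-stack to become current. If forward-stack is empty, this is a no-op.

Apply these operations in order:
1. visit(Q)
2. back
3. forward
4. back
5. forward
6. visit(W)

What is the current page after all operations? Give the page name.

After 1 (visit(Q)): cur=Q back=1 fwd=0
After 2 (back): cur=HOME back=0 fwd=1
After 3 (forward): cur=Q back=1 fwd=0
After 4 (back): cur=HOME back=0 fwd=1
After 5 (forward): cur=Q back=1 fwd=0
After 6 (visit(W)): cur=W back=2 fwd=0

Answer: W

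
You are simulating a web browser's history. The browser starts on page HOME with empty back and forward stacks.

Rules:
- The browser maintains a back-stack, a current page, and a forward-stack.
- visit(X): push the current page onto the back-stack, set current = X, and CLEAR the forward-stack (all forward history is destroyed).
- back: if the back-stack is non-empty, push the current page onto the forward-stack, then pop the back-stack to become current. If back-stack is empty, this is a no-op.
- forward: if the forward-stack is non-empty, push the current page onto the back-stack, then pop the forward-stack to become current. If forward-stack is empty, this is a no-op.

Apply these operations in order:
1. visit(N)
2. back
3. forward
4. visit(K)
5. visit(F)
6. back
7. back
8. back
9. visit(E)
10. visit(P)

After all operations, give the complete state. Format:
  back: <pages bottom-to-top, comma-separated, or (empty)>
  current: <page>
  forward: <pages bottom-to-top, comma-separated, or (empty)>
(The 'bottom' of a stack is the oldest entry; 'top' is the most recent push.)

After 1 (visit(N)): cur=N back=1 fwd=0
After 2 (back): cur=HOME back=0 fwd=1
After 3 (forward): cur=N back=1 fwd=0
After 4 (visit(K)): cur=K back=2 fwd=0
After 5 (visit(F)): cur=F back=3 fwd=0
After 6 (back): cur=K back=2 fwd=1
After 7 (back): cur=N back=1 fwd=2
After 8 (back): cur=HOME back=0 fwd=3
After 9 (visit(E)): cur=E back=1 fwd=0
After 10 (visit(P)): cur=P back=2 fwd=0

Answer: back: HOME,E
current: P
forward: (empty)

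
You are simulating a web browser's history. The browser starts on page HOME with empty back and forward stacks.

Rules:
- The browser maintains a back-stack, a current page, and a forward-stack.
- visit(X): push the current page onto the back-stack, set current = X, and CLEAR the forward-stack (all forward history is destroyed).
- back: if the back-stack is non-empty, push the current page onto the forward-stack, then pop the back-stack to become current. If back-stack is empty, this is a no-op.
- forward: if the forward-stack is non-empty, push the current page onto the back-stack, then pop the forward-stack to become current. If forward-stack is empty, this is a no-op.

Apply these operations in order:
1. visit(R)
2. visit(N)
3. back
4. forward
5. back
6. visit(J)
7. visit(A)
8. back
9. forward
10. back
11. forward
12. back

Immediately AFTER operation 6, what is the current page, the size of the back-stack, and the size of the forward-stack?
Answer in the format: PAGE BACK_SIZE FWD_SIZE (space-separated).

After 1 (visit(R)): cur=R back=1 fwd=0
After 2 (visit(N)): cur=N back=2 fwd=0
After 3 (back): cur=R back=1 fwd=1
After 4 (forward): cur=N back=2 fwd=0
After 5 (back): cur=R back=1 fwd=1
After 6 (visit(J)): cur=J back=2 fwd=0

J 2 0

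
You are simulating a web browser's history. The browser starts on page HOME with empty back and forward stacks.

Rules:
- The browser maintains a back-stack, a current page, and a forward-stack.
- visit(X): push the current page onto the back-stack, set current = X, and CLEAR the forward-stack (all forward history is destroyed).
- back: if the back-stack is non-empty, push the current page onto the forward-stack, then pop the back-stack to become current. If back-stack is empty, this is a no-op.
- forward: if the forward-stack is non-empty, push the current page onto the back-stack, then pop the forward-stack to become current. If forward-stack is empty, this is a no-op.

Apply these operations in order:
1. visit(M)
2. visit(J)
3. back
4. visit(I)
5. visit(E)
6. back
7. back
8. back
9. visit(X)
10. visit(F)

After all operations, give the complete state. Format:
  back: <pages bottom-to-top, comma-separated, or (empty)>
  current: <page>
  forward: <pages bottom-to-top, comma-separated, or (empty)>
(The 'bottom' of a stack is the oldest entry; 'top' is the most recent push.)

Answer: back: HOME,X
current: F
forward: (empty)

Derivation:
After 1 (visit(M)): cur=M back=1 fwd=0
After 2 (visit(J)): cur=J back=2 fwd=0
After 3 (back): cur=M back=1 fwd=1
After 4 (visit(I)): cur=I back=2 fwd=0
After 5 (visit(E)): cur=E back=3 fwd=0
After 6 (back): cur=I back=2 fwd=1
After 7 (back): cur=M back=1 fwd=2
After 8 (back): cur=HOME back=0 fwd=3
After 9 (visit(X)): cur=X back=1 fwd=0
After 10 (visit(F)): cur=F back=2 fwd=0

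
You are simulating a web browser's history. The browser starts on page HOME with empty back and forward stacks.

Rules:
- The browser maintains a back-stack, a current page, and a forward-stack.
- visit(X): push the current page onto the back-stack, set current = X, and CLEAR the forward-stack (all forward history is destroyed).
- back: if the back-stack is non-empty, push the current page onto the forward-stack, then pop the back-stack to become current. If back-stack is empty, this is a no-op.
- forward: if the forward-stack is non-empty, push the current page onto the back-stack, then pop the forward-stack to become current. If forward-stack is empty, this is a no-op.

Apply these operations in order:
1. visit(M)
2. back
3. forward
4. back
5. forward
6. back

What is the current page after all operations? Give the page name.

After 1 (visit(M)): cur=M back=1 fwd=0
After 2 (back): cur=HOME back=0 fwd=1
After 3 (forward): cur=M back=1 fwd=0
After 4 (back): cur=HOME back=0 fwd=1
After 5 (forward): cur=M back=1 fwd=0
After 6 (back): cur=HOME back=0 fwd=1

Answer: HOME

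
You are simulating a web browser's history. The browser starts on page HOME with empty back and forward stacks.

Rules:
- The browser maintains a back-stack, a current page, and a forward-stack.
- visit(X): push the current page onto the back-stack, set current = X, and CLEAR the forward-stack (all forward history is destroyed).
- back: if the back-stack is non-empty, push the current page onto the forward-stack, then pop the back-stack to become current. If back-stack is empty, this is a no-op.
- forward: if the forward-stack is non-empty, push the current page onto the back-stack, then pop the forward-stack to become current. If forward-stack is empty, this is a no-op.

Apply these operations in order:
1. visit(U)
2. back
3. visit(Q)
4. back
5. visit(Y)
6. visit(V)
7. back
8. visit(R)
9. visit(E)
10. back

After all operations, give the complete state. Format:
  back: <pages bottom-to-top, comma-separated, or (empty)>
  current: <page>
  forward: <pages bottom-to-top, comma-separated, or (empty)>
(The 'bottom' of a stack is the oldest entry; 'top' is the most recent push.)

After 1 (visit(U)): cur=U back=1 fwd=0
After 2 (back): cur=HOME back=0 fwd=1
After 3 (visit(Q)): cur=Q back=1 fwd=0
After 4 (back): cur=HOME back=0 fwd=1
After 5 (visit(Y)): cur=Y back=1 fwd=0
After 6 (visit(V)): cur=V back=2 fwd=0
After 7 (back): cur=Y back=1 fwd=1
After 8 (visit(R)): cur=R back=2 fwd=0
After 9 (visit(E)): cur=E back=3 fwd=0
After 10 (back): cur=R back=2 fwd=1

Answer: back: HOME,Y
current: R
forward: E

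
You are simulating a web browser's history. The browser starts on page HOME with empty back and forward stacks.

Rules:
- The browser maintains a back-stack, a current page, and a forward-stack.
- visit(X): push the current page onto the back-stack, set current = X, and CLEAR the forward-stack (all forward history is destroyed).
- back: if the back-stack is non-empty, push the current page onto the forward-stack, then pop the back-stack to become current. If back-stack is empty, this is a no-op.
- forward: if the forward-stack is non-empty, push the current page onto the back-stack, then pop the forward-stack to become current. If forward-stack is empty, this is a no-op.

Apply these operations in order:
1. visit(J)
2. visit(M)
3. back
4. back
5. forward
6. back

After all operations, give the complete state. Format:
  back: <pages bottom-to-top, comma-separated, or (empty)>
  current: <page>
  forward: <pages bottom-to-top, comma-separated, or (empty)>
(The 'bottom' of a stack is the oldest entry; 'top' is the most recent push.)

After 1 (visit(J)): cur=J back=1 fwd=0
After 2 (visit(M)): cur=M back=2 fwd=0
After 3 (back): cur=J back=1 fwd=1
After 4 (back): cur=HOME back=0 fwd=2
After 5 (forward): cur=J back=1 fwd=1
After 6 (back): cur=HOME back=0 fwd=2

Answer: back: (empty)
current: HOME
forward: M,J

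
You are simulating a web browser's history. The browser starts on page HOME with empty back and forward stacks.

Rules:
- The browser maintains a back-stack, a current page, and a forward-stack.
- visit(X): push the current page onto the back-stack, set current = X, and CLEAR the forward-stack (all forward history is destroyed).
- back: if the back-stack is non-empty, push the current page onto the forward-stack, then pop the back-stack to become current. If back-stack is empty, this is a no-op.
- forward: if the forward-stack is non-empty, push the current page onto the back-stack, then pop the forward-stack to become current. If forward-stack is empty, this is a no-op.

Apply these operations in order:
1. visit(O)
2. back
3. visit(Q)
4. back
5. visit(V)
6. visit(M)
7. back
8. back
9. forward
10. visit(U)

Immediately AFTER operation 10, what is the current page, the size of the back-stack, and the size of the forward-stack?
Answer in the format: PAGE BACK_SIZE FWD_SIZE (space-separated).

After 1 (visit(O)): cur=O back=1 fwd=0
After 2 (back): cur=HOME back=0 fwd=1
After 3 (visit(Q)): cur=Q back=1 fwd=0
After 4 (back): cur=HOME back=0 fwd=1
After 5 (visit(V)): cur=V back=1 fwd=0
After 6 (visit(M)): cur=M back=2 fwd=0
After 7 (back): cur=V back=1 fwd=1
After 8 (back): cur=HOME back=0 fwd=2
After 9 (forward): cur=V back=1 fwd=1
After 10 (visit(U)): cur=U back=2 fwd=0

U 2 0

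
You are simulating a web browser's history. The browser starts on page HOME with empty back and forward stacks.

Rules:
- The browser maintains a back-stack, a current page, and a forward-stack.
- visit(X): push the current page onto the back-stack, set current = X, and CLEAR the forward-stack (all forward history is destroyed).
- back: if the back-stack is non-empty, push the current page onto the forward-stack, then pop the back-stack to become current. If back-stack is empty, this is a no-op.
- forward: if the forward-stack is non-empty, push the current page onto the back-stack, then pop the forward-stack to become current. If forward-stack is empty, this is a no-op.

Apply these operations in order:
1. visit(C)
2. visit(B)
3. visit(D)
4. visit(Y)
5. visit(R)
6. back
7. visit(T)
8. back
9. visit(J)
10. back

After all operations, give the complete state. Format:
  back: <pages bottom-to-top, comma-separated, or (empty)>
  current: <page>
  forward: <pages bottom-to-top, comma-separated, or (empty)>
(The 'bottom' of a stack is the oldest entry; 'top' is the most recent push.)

Answer: back: HOME,C,B,D
current: Y
forward: J

Derivation:
After 1 (visit(C)): cur=C back=1 fwd=0
After 2 (visit(B)): cur=B back=2 fwd=0
After 3 (visit(D)): cur=D back=3 fwd=0
After 4 (visit(Y)): cur=Y back=4 fwd=0
After 5 (visit(R)): cur=R back=5 fwd=0
After 6 (back): cur=Y back=4 fwd=1
After 7 (visit(T)): cur=T back=5 fwd=0
After 8 (back): cur=Y back=4 fwd=1
After 9 (visit(J)): cur=J back=5 fwd=0
After 10 (back): cur=Y back=4 fwd=1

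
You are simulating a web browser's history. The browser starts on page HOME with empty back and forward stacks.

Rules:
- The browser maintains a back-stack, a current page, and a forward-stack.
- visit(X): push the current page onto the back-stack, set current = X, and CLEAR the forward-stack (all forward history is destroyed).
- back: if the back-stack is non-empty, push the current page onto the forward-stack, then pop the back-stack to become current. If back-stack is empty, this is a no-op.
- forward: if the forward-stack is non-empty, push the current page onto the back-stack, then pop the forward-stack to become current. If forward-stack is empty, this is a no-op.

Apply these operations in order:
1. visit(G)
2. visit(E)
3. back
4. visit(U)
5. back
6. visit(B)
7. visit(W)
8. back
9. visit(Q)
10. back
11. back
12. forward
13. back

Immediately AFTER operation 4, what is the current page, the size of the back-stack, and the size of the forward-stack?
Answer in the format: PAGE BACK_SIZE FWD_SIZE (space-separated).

After 1 (visit(G)): cur=G back=1 fwd=0
After 2 (visit(E)): cur=E back=2 fwd=0
After 3 (back): cur=G back=1 fwd=1
After 4 (visit(U)): cur=U back=2 fwd=0

U 2 0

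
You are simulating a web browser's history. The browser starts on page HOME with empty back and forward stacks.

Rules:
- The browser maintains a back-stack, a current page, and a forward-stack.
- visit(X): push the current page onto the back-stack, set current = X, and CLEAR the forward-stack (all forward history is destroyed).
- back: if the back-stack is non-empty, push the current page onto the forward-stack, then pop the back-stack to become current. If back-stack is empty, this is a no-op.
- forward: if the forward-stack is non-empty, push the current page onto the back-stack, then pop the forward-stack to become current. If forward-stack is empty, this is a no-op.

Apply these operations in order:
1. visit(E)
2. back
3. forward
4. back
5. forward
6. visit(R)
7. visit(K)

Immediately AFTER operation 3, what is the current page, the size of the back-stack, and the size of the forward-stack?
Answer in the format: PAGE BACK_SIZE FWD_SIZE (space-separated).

After 1 (visit(E)): cur=E back=1 fwd=0
After 2 (back): cur=HOME back=0 fwd=1
After 3 (forward): cur=E back=1 fwd=0

E 1 0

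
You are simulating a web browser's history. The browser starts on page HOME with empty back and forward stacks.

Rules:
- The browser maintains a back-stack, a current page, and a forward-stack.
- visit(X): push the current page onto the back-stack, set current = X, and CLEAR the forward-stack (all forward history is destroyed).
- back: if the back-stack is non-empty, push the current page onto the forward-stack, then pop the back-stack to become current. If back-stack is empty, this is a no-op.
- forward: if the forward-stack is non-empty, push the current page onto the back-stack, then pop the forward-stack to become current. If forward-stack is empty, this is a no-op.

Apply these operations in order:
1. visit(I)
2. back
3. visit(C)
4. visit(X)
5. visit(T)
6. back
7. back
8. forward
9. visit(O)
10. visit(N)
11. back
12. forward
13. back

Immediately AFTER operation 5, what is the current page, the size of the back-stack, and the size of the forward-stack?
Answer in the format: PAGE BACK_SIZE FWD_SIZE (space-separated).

After 1 (visit(I)): cur=I back=1 fwd=0
After 2 (back): cur=HOME back=0 fwd=1
After 3 (visit(C)): cur=C back=1 fwd=0
After 4 (visit(X)): cur=X back=2 fwd=0
After 5 (visit(T)): cur=T back=3 fwd=0

T 3 0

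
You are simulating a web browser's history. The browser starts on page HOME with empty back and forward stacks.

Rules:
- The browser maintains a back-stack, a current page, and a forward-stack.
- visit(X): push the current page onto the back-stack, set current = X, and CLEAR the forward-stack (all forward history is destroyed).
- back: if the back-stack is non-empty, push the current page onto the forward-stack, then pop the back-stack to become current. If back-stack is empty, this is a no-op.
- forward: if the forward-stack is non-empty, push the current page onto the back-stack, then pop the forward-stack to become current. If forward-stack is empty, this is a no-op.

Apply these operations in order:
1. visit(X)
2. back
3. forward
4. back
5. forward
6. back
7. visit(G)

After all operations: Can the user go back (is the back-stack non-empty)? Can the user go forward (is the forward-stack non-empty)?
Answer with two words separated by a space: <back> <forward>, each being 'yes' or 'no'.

After 1 (visit(X)): cur=X back=1 fwd=0
After 2 (back): cur=HOME back=0 fwd=1
After 3 (forward): cur=X back=1 fwd=0
After 4 (back): cur=HOME back=0 fwd=1
After 5 (forward): cur=X back=1 fwd=0
After 6 (back): cur=HOME back=0 fwd=1
After 7 (visit(G)): cur=G back=1 fwd=0

Answer: yes no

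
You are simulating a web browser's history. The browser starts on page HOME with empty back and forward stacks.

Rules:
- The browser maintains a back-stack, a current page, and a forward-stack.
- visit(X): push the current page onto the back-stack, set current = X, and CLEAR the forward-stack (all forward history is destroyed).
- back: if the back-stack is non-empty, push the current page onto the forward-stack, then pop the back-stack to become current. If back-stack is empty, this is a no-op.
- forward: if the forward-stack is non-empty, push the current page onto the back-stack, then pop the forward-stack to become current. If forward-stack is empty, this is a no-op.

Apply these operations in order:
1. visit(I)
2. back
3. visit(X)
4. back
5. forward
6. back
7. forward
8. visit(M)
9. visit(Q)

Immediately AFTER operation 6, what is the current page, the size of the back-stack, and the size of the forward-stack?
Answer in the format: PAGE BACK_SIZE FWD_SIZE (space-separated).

After 1 (visit(I)): cur=I back=1 fwd=0
After 2 (back): cur=HOME back=0 fwd=1
After 3 (visit(X)): cur=X back=1 fwd=0
After 4 (back): cur=HOME back=0 fwd=1
After 5 (forward): cur=X back=1 fwd=0
After 6 (back): cur=HOME back=0 fwd=1

HOME 0 1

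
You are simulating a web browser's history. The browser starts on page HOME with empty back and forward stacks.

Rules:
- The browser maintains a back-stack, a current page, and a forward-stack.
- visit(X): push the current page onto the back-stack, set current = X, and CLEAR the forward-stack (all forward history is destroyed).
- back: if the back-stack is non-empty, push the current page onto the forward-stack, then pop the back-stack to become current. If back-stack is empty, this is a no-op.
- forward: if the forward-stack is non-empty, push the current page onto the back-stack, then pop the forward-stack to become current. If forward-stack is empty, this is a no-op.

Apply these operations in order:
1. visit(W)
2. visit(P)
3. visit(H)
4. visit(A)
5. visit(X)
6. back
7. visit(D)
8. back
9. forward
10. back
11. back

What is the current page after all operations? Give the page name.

Answer: H

Derivation:
After 1 (visit(W)): cur=W back=1 fwd=0
After 2 (visit(P)): cur=P back=2 fwd=0
After 3 (visit(H)): cur=H back=3 fwd=0
After 4 (visit(A)): cur=A back=4 fwd=0
After 5 (visit(X)): cur=X back=5 fwd=0
After 6 (back): cur=A back=4 fwd=1
After 7 (visit(D)): cur=D back=5 fwd=0
After 8 (back): cur=A back=4 fwd=1
After 9 (forward): cur=D back=5 fwd=0
After 10 (back): cur=A back=4 fwd=1
After 11 (back): cur=H back=3 fwd=2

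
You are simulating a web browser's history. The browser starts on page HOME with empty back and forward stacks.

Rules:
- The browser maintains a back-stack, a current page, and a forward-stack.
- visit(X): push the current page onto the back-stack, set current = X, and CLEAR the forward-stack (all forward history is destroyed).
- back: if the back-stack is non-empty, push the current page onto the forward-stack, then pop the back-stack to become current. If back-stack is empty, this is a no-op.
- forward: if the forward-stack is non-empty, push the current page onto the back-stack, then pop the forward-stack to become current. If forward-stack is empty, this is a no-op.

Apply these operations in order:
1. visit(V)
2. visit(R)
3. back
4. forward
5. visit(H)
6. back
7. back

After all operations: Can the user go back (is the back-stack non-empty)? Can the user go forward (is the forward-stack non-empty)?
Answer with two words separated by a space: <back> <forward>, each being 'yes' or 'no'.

After 1 (visit(V)): cur=V back=1 fwd=0
After 2 (visit(R)): cur=R back=2 fwd=0
After 3 (back): cur=V back=1 fwd=1
After 4 (forward): cur=R back=2 fwd=0
After 5 (visit(H)): cur=H back=3 fwd=0
After 6 (back): cur=R back=2 fwd=1
After 7 (back): cur=V back=1 fwd=2

Answer: yes yes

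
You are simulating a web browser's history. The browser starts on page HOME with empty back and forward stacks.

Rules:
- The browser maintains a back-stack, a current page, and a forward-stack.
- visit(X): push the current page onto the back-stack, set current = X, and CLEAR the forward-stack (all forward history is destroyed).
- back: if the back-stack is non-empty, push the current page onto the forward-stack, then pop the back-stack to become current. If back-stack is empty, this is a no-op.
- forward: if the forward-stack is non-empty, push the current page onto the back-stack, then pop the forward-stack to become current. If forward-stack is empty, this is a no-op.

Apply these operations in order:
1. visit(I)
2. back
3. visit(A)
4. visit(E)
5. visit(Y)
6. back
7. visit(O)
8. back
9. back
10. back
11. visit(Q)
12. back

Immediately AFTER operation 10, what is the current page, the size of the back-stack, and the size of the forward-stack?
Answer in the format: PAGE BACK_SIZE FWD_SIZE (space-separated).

After 1 (visit(I)): cur=I back=1 fwd=0
After 2 (back): cur=HOME back=0 fwd=1
After 3 (visit(A)): cur=A back=1 fwd=0
After 4 (visit(E)): cur=E back=2 fwd=0
After 5 (visit(Y)): cur=Y back=3 fwd=0
After 6 (back): cur=E back=2 fwd=1
After 7 (visit(O)): cur=O back=3 fwd=0
After 8 (back): cur=E back=2 fwd=1
After 9 (back): cur=A back=1 fwd=2
After 10 (back): cur=HOME back=0 fwd=3

HOME 0 3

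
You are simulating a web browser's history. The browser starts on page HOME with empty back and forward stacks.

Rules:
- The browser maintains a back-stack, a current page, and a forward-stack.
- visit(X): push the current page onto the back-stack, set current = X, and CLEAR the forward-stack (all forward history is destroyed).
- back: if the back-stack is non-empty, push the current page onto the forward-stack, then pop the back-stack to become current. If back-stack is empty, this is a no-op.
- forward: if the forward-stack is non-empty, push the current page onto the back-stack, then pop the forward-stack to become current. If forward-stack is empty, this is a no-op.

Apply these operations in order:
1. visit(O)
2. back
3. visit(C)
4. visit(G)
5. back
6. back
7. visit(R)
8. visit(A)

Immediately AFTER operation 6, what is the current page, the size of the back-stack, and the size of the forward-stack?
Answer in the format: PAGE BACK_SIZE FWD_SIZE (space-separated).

After 1 (visit(O)): cur=O back=1 fwd=0
After 2 (back): cur=HOME back=0 fwd=1
After 3 (visit(C)): cur=C back=1 fwd=0
After 4 (visit(G)): cur=G back=2 fwd=0
After 5 (back): cur=C back=1 fwd=1
After 6 (back): cur=HOME back=0 fwd=2

HOME 0 2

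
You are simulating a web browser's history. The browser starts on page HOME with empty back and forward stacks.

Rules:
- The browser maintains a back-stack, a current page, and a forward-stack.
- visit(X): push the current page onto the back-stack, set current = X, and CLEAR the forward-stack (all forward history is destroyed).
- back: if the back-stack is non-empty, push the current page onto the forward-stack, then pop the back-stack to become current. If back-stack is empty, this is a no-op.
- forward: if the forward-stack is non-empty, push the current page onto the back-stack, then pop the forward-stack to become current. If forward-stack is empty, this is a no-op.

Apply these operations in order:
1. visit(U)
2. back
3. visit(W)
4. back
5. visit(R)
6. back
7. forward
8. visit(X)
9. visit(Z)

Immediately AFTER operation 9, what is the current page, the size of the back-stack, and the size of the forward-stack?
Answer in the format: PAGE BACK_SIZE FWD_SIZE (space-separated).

After 1 (visit(U)): cur=U back=1 fwd=0
After 2 (back): cur=HOME back=0 fwd=1
After 3 (visit(W)): cur=W back=1 fwd=0
After 4 (back): cur=HOME back=0 fwd=1
After 5 (visit(R)): cur=R back=1 fwd=0
After 6 (back): cur=HOME back=0 fwd=1
After 7 (forward): cur=R back=1 fwd=0
After 8 (visit(X)): cur=X back=2 fwd=0
After 9 (visit(Z)): cur=Z back=3 fwd=0

Z 3 0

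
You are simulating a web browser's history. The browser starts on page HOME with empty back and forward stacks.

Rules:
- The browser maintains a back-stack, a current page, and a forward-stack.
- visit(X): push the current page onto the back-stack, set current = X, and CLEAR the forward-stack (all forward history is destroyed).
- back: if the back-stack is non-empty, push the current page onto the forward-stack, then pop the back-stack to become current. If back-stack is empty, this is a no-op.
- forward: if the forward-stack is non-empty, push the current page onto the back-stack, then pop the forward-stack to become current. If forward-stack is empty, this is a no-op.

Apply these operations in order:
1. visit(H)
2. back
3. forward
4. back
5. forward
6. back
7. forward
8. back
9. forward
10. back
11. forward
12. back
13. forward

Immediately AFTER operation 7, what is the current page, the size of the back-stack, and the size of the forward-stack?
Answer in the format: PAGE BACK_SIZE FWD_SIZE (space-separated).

After 1 (visit(H)): cur=H back=1 fwd=0
After 2 (back): cur=HOME back=0 fwd=1
After 3 (forward): cur=H back=1 fwd=0
After 4 (back): cur=HOME back=0 fwd=1
After 5 (forward): cur=H back=1 fwd=0
After 6 (back): cur=HOME back=0 fwd=1
After 7 (forward): cur=H back=1 fwd=0

H 1 0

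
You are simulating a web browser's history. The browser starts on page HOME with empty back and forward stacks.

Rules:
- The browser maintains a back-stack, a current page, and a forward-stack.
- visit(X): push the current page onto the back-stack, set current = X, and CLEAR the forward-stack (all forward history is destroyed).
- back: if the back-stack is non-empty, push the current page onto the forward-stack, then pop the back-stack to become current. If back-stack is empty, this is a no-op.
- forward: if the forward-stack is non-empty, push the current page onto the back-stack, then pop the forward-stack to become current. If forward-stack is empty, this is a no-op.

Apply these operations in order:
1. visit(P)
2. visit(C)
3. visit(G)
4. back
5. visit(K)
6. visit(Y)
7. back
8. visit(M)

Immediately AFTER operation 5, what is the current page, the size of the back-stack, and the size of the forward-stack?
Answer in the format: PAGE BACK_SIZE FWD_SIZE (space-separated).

After 1 (visit(P)): cur=P back=1 fwd=0
After 2 (visit(C)): cur=C back=2 fwd=0
After 3 (visit(G)): cur=G back=3 fwd=0
After 4 (back): cur=C back=2 fwd=1
After 5 (visit(K)): cur=K back=3 fwd=0

K 3 0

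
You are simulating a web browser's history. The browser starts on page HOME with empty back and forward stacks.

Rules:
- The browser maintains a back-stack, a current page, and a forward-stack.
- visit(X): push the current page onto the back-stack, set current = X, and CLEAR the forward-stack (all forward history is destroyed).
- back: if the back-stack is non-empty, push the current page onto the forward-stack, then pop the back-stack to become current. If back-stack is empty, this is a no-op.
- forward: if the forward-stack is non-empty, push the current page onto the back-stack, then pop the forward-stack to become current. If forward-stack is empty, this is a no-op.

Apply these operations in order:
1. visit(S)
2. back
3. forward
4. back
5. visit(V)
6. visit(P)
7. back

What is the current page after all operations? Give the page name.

After 1 (visit(S)): cur=S back=1 fwd=0
After 2 (back): cur=HOME back=0 fwd=1
After 3 (forward): cur=S back=1 fwd=0
After 4 (back): cur=HOME back=0 fwd=1
After 5 (visit(V)): cur=V back=1 fwd=0
After 6 (visit(P)): cur=P back=2 fwd=0
After 7 (back): cur=V back=1 fwd=1

Answer: V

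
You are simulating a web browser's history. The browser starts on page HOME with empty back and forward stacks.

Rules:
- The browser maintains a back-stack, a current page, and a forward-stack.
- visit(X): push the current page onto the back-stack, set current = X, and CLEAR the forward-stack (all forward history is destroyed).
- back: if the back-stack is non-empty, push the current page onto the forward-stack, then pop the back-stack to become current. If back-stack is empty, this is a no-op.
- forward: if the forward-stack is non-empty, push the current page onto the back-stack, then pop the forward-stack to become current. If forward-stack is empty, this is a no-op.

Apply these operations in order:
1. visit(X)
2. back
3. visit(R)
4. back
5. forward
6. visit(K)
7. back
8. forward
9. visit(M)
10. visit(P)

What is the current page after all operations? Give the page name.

Answer: P

Derivation:
After 1 (visit(X)): cur=X back=1 fwd=0
After 2 (back): cur=HOME back=0 fwd=1
After 3 (visit(R)): cur=R back=1 fwd=0
After 4 (back): cur=HOME back=0 fwd=1
After 5 (forward): cur=R back=1 fwd=0
After 6 (visit(K)): cur=K back=2 fwd=0
After 7 (back): cur=R back=1 fwd=1
After 8 (forward): cur=K back=2 fwd=0
After 9 (visit(M)): cur=M back=3 fwd=0
After 10 (visit(P)): cur=P back=4 fwd=0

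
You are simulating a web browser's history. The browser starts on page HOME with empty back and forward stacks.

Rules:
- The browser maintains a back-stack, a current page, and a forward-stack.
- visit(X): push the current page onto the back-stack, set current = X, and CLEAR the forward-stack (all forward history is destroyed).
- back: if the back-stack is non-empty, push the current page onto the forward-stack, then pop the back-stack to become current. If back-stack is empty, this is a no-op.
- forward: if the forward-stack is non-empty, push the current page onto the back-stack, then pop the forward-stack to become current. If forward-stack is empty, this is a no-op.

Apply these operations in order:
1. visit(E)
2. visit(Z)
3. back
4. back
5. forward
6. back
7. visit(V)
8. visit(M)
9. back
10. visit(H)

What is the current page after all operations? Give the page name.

Answer: H

Derivation:
After 1 (visit(E)): cur=E back=1 fwd=0
After 2 (visit(Z)): cur=Z back=2 fwd=0
After 3 (back): cur=E back=1 fwd=1
After 4 (back): cur=HOME back=0 fwd=2
After 5 (forward): cur=E back=1 fwd=1
After 6 (back): cur=HOME back=0 fwd=2
After 7 (visit(V)): cur=V back=1 fwd=0
After 8 (visit(M)): cur=M back=2 fwd=0
After 9 (back): cur=V back=1 fwd=1
After 10 (visit(H)): cur=H back=2 fwd=0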